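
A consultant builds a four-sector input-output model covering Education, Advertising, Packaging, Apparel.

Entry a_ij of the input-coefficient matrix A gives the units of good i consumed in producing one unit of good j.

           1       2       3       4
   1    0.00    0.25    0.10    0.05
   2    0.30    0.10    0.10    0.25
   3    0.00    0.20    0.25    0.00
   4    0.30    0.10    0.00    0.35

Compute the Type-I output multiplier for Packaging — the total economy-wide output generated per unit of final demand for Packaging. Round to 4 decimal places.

m_3 = 2.0241

I − A =
  [   1.00    -0.25    -0.10    -0.05]
  [  -0.30     0.90    -0.10    -0.25]
  [   0.00    -0.20     0.75     0.00]
  [  -0.30    -0.10     0.00     0.65]
Compute the cofactors C_ij = (−1)^(i+j)·(3×3 minor ij) of I−A; the adjugate is their transpose:
adj(I−A) = Cᵀ =
  [ 0.407000   0.138625   0.072750   0.084625]
  [ 0.202500   0.476250   0.090500   0.198750]
  [ 0.054000   0.127000   0.477500   0.053000]
  [ 0.219000   0.137250   0.047500   0.592750]
det(I−A) = Σ_j (I−A)_1j·C_1j = (1.00)(0.407000) + (-0.25)(0.202500) + (-0.10)(0.054000) + (-0.05)(0.219000) = 0.340025
(I − A)⁻¹ = adj(I−A) / det(I−A) ≈
  [   1.19697     0.40769     0.21395     0.24888]
  [   0.59554     1.40063     0.26616     0.58452]
  [   0.15881     0.37350     1.40431     0.15587]
  [   0.64407     0.40365     0.13970     1.74325]
The output multiplier for sector j is the column-j sum of the Leontief inverse (I − A)⁻¹ = adj(I−A) / det(I−A).
Column 3 of adj(I−A): (0.072750, 0.090500, 0.477500, 0.047500); det(I−A) = 0.340025.
m_3 = (0.072750 + 0.090500 + 0.477500 + 0.047500) / 0.340025 = 0.68825 / 0.340025 ≈ 2.0241.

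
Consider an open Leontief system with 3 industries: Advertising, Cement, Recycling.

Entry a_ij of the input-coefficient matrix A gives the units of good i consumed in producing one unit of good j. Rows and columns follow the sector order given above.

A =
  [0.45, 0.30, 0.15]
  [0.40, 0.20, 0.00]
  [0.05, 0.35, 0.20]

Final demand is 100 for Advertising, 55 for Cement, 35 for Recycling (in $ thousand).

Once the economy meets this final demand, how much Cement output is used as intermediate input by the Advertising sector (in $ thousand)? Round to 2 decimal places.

z_CA = 147.23

I − A =
  [   0.55    -0.30    -0.15]
  [  -0.40     0.80     0.00]
  [  -0.05    -0.35     0.80]
Cofactors of I−A, C_ij = (−1)^(i+j)·(minor ij) (rows/columns in the sector order above):
  C_11 = (0.80)(0.80) − (0.00)(-0.35) = 0.6400
  C_12 = −[(-0.40)(0.80) − (0.00)(-0.05)] = 0.3200
  C_13 = (-0.40)(-0.35) − (0.80)(-0.05) = 0.1800
  C_21 = −[(-0.30)(0.80) − (-0.15)(-0.35)] = 0.2925
  C_22 = (0.55)(0.80) − (-0.15)(-0.05) = 0.4325
  C_23 = −[(0.55)(-0.35) − (-0.30)(-0.05)] = 0.2075
  C_31 = (-0.30)(0.00) − (-0.15)(0.80) = 0.1200
  C_32 = −[(0.55)(0.00) − (-0.15)(-0.40)] = 0.0600
  C_33 = (0.55)(0.80) − (-0.30)(-0.40) = 0.3200
det(I−A) = Σ_j (I−A)_1j·C_1j = (0.55)(0.6400) + (-0.30)(0.3200) + (-0.15)(0.1800) = 0.2290
adj(I−A) = Cᵀ =
  [ 0.6400   0.2925   0.1200]
  [ 0.3200   0.4325   0.0600]
  [ 0.1800   0.2075   0.3200]
(I − A)⁻¹ = adj(I−A) / det(I−A) ≈
  [   2.7948     1.2773     0.5240]
  [   1.3974     1.8886     0.2620]
  [   0.7860     0.9061     1.3974]
First solve x = (I − A)⁻¹ d = adj(I−A)·d / det(I−A); in particular x_A = (0.6400·100 + 0.2925·55 + 0.1200·35) / 0.2290 = 84.2875 / 0.2290 ≈ 368.0677.
Intermediate flow from C to A: z_CA = a_CA · x_A = 0.40 × 84.2875 / 0.2290 = 33.715 / 0.2290 ≈ 147.23.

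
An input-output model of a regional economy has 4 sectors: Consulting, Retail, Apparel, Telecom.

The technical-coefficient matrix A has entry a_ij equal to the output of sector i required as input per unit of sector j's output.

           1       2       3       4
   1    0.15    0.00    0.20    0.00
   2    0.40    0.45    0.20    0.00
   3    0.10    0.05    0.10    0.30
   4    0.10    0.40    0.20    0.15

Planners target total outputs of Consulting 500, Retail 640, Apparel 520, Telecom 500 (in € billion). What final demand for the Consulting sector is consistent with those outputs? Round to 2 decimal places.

d_1 = 321.00

I − A =
  [   0.85     0.00    -0.20     0.00]
  [  -0.40     0.55    -0.20     0.00]
  [  -0.10    -0.05     0.90    -0.30]
  [  -0.10    -0.40    -0.20     0.85]
d = (I − A) x:
  d_1 = (+0.85)·500 + (+0.00)·640 + (-0.20)·520 + (+0.00)·500 = 321.00
  d_2 = (-0.40)·500 + (+0.55)·640 + (-0.20)·520 + (+0.00)·500 = 48.00
  d_3 = (-0.10)·500 + (-0.05)·640 + (+0.90)·520 + (-0.30)·500 = 236.00
  d_4 = (-0.10)·500 + (-0.40)·640 + (-0.20)·520 + (+0.85)·500 = 15.00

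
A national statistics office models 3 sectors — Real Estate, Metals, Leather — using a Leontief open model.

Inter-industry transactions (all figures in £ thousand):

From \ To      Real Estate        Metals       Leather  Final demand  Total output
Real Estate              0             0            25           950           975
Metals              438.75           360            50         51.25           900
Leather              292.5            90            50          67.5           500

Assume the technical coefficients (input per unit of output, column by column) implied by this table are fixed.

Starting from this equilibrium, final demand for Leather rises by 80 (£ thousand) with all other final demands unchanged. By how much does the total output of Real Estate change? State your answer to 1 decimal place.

Δx_1 = 4.6

Technical coefficients a_ij = z_ij / X_j:
  a_11 = 0/975 = 0.00, a_21 = 438.75/975 = 0.45, a_31 = 292.5/975 = 0.30
  a_12 = 0/900 = 0.00, a_22 = 360/900 = 0.40, a_32 = 90/900 = 0.10
  a_13 = 25/500 = 0.05, a_23 = 50/500 = 0.10, a_33 = 50/500 = 0.10
I − A =
  [   1.00     0.00    -0.05]
  [  -0.45     0.60    -0.10]
  [  -0.30    -0.10     0.90]
Cofactors of I−A, C_ij = (−1)^(i+j)·(minor ij) (rows/columns in the sector order above):
  C_11 = (0.60)(0.90) − (-0.10)(-0.10) = 0.5300
  C_12 = −[(-0.45)(0.90) − (-0.10)(-0.30)] = 0.4350
  C_13 = (-0.45)(-0.10) − (0.60)(-0.30) = 0.2250
  C_21 = −[(0.00)(0.90) − (-0.05)(-0.10)] = 0.0050
  C_22 = (1.00)(0.90) − (-0.05)(-0.30) = 0.8850
  C_23 = −[(1.00)(-0.10) − (0.00)(-0.30)] = 0.1000
  C_31 = (0.00)(-0.10) − (-0.05)(0.60) = 0.0300
  C_32 = −[(1.00)(-0.10) − (-0.05)(-0.45)] = 0.1225
  C_33 = (1.00)(0.60) − (0.00)(-0.45) = 0.6000
det(I−A) = Σ_j (I−A)_1j·C_1j = (1.00)(0.5300) + (0.00)(0.4350) + (-0.05)(0.2250) = 0.51875
adj(I−A) = Cᵀ =
  [ 0.5300   0.0050   0.0300]
  [ 0.4350   0.8850   0.1225]
  [ 0.2250   0.1000   0.6000]
(I − A)⁻¹ = adj(I−A) / det(I−A) ≈
  [   1.0217     0.0096     0.0578]
  [   0.8386     1.7060     0.2361]
  [   0.4337     0.1928     1.1566]
Δx = (I − A)⁻¹ Δd with Δd having +80 in the Leather component and 0 elsewhere.
So Δx_1 = L_13 · (+80), where L_13 = adj(I−A)_13 / det(I−A) = 0.0300 / 0.51875.
Δx_1 = 0.0300 × (+80) / 0.51875 = 2.40 / 0.51875 ≈ 4.6.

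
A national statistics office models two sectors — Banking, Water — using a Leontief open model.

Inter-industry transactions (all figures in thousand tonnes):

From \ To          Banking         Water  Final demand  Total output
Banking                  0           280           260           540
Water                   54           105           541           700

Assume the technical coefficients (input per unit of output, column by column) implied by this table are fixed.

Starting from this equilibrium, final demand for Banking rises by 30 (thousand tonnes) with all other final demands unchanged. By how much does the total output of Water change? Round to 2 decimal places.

Technical coefficients a_ij = z_ij / X_j:
  a_BB = 0/540 = 0.00, a_WB = 54/540 = 0.10
  a_BW = 280/700 = 0.40, a_WW = 105/700 = 0.15
I − A =
  [   1.00    -0.40]
  [  -0.10     0.85]
det(I−A) = (1.00)(0.85) − (-0.40)(-0.10) = 0.8100
adj(I−A) = [[0.85, 0.40], [0.10, 1.00]]
(I − A)⁻¹ = adj(I−A) / det(I−A) ≈
  [   1.0494     0.4938]
  [   0.1235     1.2346]
Δx = (I − A)⁻¹ Δd with Δd having +30 in the Banking component and 0 elsewhere.
So Δx_W = L_WB · (+30), where L_WB = adj(I−A)_WB / det(I−A) = 0.10 / 0.8100.
Δx_W = 0.10 × (+30) / 0.8100 = 3.00 / 0.8100 ≈ 3.70.

Δx_W = 3.70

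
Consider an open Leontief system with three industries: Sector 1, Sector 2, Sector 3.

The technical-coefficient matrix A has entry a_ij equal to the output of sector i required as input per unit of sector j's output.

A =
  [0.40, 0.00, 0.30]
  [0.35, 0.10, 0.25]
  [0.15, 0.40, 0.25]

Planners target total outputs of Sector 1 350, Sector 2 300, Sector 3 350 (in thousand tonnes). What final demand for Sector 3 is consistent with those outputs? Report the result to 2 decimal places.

d_3 = 90.00

I − A =
  [   0.60     0.00    -0.30]
  [  -0.35     0.90    -0.25]
  [  -0.15    -0.40     0.75]
d = (I − A) x:
  d_1 = (+0.60)·350 + (+0.00)·300 + (-0.30)·350 = 105.00
  d_2 = (-0.35)·350 + (+0.90)·300 + (-0.25)·350 = 60.00
  d_3 = (-0.15)·350 + (-0.40)·300 + (+0.75)·350 = 90.00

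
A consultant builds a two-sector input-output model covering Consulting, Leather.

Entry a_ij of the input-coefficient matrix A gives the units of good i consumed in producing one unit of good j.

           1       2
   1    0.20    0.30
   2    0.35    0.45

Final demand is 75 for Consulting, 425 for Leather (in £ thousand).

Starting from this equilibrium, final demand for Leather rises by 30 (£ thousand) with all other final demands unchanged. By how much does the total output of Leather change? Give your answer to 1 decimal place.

I − A =
  [   0.80    -0.30]
  [  -0.35     0.55]
det(I−A) = (0.80)(0.55) − (-0.30)(-0.35) = 0.3350
adj(I−A) = [[0.55, 0.30], [0.35, 0.80]]
(I − A)⁻¹ = adj(I−A) / det(I−A) ≈
  [   1.6418     0.8955]
  [   1.0448     2.3881]
Δx = (I − A)⁻¹ Δd with Δd having +30 in the Leather component and 0 elsewhere.
So Δx_2 = L_22 · (+30), where L_22 = adj(I−A)_22 / det(I−A) = 0.80 / 0.3350.
Δx_2 = 0.80 × (+30) / 0.3350 = 24.00 / 0.3350 ≈ 71.6.

Δx_2 = 71.6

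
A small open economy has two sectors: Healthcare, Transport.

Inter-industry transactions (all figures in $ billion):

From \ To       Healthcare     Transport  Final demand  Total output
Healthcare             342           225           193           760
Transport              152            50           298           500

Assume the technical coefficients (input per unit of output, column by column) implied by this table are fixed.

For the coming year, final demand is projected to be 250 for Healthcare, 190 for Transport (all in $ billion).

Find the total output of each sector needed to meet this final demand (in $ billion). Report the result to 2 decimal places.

Technical coefficients a_ij = z_ij / X_j:
  a_HH = 342/760 = 0.45, a_TH = 152/760 = 0.20
  a_HT = 225/500 = 0.45, a_TT = 50/500 = 0.10
I − A =
  [   0.55    -0.45]
  [  -0.20     0.90]
det(I−A) = (0.55)(0.90) − (-0.45)(-0.20) = 0.4050
adj(I−A) = [[0.90, 0.45], [0.20, 0.55]]
(I − A)⁻¹ = adj(I−A) / det(I−A) ≈
  [   2.2222     1.1111]
  [   0.4938     1.3580]
x = (I − A)⁻¹ d = adj(I−A)·d / det(I−A), with det(I−A) = 0.4050:
  x_H = (0.90·250 + 0.45·190) / 0.4050 = 310.50 / 0.4050 ≈ 766.67
  x_T = (0.20·250 + 0.55·190) / 0.4050 = 154.50 / 0.4050 ≈ 381.48

x_H = 766.67, x_T = 381.48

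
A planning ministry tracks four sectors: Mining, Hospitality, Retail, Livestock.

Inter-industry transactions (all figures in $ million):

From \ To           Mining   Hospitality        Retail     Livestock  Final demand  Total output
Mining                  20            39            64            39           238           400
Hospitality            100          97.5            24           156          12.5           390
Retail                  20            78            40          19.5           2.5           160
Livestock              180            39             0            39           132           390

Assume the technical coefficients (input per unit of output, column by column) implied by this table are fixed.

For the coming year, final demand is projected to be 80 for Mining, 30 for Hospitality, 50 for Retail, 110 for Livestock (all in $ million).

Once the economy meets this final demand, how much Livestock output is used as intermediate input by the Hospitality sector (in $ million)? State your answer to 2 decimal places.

z_42 = 28.65

Technical coefficients a_ij = z_ij / X_j:
  a_11 = 20/400 = 0.05, a_21 = 100/400 = 0.25, a_31 = 20/400 = 0.05, a_41 = 180/400 = 0.45
  a_12 = 39/390 = 0.10, a_22 = 97.5/390 = 0.25, a_32 = 78/390 = 0.20, a_42 = 39/390 = 0.10
  a_13 = 64/160 = 0.40, a_23 = 24/160 = 0.15, a_33 = 40/160 = 0.25, a_43 = 0/160 = 0.00
  a_14 = 39/390 = 0.10, a_24 = 156/390 = 0.40, a_34 = 19.5/390 = 0.05, a_44 = 39/390 = 0.10
I − A =
  [   0.95    -0.10    -0.40    -0.10]
  [  -0.25     0.75    -0.15    -0.40]
  [  -0.05    -0.20     0.75    -0.05]
  [  -0.45    -0.10     0.00     0.90]
Compute the cofactors C_ij = (−1)^(i+j)·(3×3 minor ij) of I−A; the adjugate is their transpose:
adj(I−A) = Cᵀ =
  [ 0.448500   0.149000   0.269000   0.131000]
  [ 0.313875   0.580500   0.283500   0.308625]
  [ 0.130875   0.174000   0.526500   0.121125]
  [ 0.259125   0.139000   0.166000   0.451375]
det(I−A) = Σ_j (I−A)_1j·C_1j = (0.95)(0.448500) + (-0.10)(0.313875) + (-0.40)(0.130875) + (-0.10)(0.259125) = 0.316425
(I − A)⁻¹ = adj(I−A) / det(I−A) ≈
  [   1.4174     0.4709     0.8501     0.4140]
  [   0.9919     1.8346     0.8959     0.9753]
  [   0.4136     0.5499     1.6639     0.3828]
  [   0.8189     0.4393     0.5246     1.4265]
First solve x = (I − A)⁻¹ d = adj(I−A)·d / det(I−A); in particular x_2 = (0.313875·80 + 0.580500·30 + 0.283500·50 + 0.308625·110) / 0.316425 = 90.64875 / 0.316425 ≈ 286.4778.
Intermediate flow from 4 to 2: z_42 = a_42 · x_2 = 0.10 × 90.64875 / 0.316425 = 9.064875 / 0.316425 ≈ 28.65.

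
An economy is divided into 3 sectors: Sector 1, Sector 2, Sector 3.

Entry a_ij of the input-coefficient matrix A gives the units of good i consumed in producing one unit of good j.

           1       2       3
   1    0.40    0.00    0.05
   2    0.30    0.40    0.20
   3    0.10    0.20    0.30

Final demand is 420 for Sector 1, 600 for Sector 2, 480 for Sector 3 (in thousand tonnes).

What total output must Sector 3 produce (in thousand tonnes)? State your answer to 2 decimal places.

I − A =
  [   0.60     0.00    -0.05]
  [  -0.30     0.60    -0.20]
  [  -0.10    -0.20     0.70]
Cofactors of I−A, C_ij = (−1)^(i+j)·(minor ij) (rows/columns in the sector order above):
  C_11 = (0.60)(0.70) − (-0.20)(-0.20) = 0.3800
  C_12 = −[(-0.30)(0.70) − (-0.20)(-0.10)] = 0.2300
  C_13 = (-0.30)(-0.20) − (0.60)(-0.10) = 0.1200
  C_21 = −[(0.00)(0.70) − (-0.05)(-0.20)] = 0.0100
  C_22 = (0.60)(0.70) − (-0.05)(-0.10) = 0.4150
  C_23 = −[(0.60)(-0.20) − (0.00)(-0.10)] = 0.1200
  C_31 = (0.00)(-0.20) − (-0.05)(0.60) = 0.0300
  C_32 = −[(0.60)(-0.20) − (-0.05)(-0.30)] = 0.1350
  C_33 = (0.60)(0.60) − (0.00)(-0.30) = 0.3600
det(I−A) = Σ_j (I−A)_1j·C_1j = (0.60)(0.3800) + (0.00)(0.2300) + (-0.05)(0.1200) = 0.2220
adj(I−A) = Cᵀ =
  [ 0.3800   0.0100   0.0300]
  [ 0.2300   0.4150   0.1350]
  [ 0.1200   0.1200   0.3600]
(I − A)⁻¹ = adj(I−A) / det(I−A) ≈
  [   1.7117     0.0450     0.1351]
  [   1.0360     1.8694     0.6081]
  [   0.5405     0.5405     1.6216]
x = (I − A)⁻¹ d = adj(I−A)·d / det(I−A), with det(I−A) = 0.2220:
  x_1 = (0.3800·420 + 0.0100·600 + 0.0300·480) / 0.2220 = 180.00 / 0.2220 ≈ 810.81
  x_2 = (0.2300·420 + 0.4150·600 + 0.1350·480) / 0.2220 = 410.40 / 0.2220 ≈ 1848.65
  x_3 = (0.1200·420 + 0.1200·600 + 0.3600·480) / 0.2220 = 295.20 / 0.2220 ≈ 1329.73

x_3 = 1329.73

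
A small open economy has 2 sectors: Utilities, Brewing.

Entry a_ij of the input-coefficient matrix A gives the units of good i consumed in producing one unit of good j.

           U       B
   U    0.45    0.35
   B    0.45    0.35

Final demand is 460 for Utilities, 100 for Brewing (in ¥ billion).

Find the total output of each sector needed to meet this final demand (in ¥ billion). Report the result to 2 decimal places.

x_U = 1670.00, x_B = 1310.00

I − A =
  [   0.55    -0.35]
  [  -0.45     0.65]
det(I−A) = (0.55)(0.65) − (-0.35)(-0.45) = 0.2000
adj(I−A) = [[0.65, 0.35], [0.45, 0.55]]
(I − A)⁻¹ = adj(I−A) / det(I−A) ≈
  [   3.2500     1.7500]
  [   2.2500     2.7500]
x = (I − A)⁻¹ d = adj(I−A)·d / det(I−A), with det(I−A) = 0.2000:
  x_U = (0.65·460 + 0.35·100) / 0.2000 = 334.00 / 0.2000 = 1670.00
  x_B = (0.45·460 + 0.55·100) / 0.2000 = 262.00 / 0.2000 = 1310.00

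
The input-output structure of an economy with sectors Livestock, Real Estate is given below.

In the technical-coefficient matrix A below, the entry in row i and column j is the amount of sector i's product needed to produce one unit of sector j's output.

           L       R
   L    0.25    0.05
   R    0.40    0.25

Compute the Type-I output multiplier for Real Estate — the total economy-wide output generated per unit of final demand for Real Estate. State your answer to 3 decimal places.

m_R = 1.475

I − A =
  [   0.75    -0.05]
  [  -0.40     0.75]
det(I−A) = (0.75)(0.75) − (-0.05)(-0.40) = 0.5425
adj(I−A) = [[0.75, 0.05], [0.40, 0.75]]
(I − A)⁻¹ = adj(I−A) / det(I−A) ≈
  [   1.3825     0.0922]
  [   0.7373     1.3825]
The output multiplier for sector j is the column-j sum of the Leontief inverse (I − A)⁻¹ = adj(I−A) / det(I−A).
Column R of adj(I−A): (0.05, 0.75); det(I−A) = 0.5425.
m_R = (0.05 + 0.75) / 0.5425 = 0.80 / 0.5425 ≈ 1.475.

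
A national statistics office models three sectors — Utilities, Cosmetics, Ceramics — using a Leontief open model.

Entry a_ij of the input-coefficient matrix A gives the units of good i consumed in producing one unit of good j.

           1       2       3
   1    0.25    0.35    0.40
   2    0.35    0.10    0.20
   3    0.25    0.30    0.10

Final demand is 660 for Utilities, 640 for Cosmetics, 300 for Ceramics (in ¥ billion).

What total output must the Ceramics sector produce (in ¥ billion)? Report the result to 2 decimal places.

I − A =
  [   0.75    -0.35    -0.40]
  [  -0.35     0.90    -0.20]
  [  -0.25    -0.30     0.90]
Cofactors of I−A, C_ij = (−1)^(i+j)·(minor ij) (rows/columns in the sector order above):
  C_11 = (0.90)(0.90) − (-0.20)(-0.30) = 0.7500
  C_12 = −[(-0.35)(0.90) − (-0.20)(-0.25)] = 0.3650
  C_13 = (-0.35)(-0.30) − (0.90)(-0.25) = 0.3300
  C_21 = −[(-0.35)(0.90) − (-0.40)(-0.30)] = 0.4350
  C_22 = (0.75)(0.90) − (-0.40)(-0.25) = 0.5750
  C_23 = −[(0.75)(-0.30) − (-0.35)(-0.25)] = 0.3125
  C_31 = (-0.35)(-0.20) − (-0.40)(0.90) = 0.4300
  C_32 = −[(0.75)(-0.20) − (-0.40)(-0.35)] = 0.2900
  C_33 = (0.75)(0.90) − (-0.35)(-0.35) = 0.5525
det(I−A) = Σ_j (I−A)_1j·C_1j = (0.75)(0.7500) + (-0.35)(0.3650) + (-0.40)(0.3300) = 0.30275
adj(I−A) = Cᵀ =
  [ 0.7500   0.4350   0.4300]
  [ 0.3650   0.5750   0.2900]
  [ 0.3300   0.3125   0.5525]
(I − A)⁻¹ = adj(I−A) / det(I−A) ≈
  [   2.4773     1.4368     1.4203]
  [   1.2056     1.8993     0.9579]
  [   1.0900     1.0322     1.8249]
x = (I − A)⁻¹ d = adj(I−A)·d / det(I−A), with det(I−A) = 0.30275:
  x_1 = (0.7500·660 + 0.4350·640 + 0.4300·300) / 0.30275 = 902.40 / 0.30275 ≈ 2980.68
  x_2 = (0.3650·660 + 0.5750·640 + 0.2900·300) / 0.30275 = 695.90 / 0.30275 ≈ 2298.60
  x_3 = (0.3300·660 + 0.3125·640 + 0.5525·300) / 0.30275 = 583.55 / 0.30275 ≈ 1927.50

x_3 = 1927.50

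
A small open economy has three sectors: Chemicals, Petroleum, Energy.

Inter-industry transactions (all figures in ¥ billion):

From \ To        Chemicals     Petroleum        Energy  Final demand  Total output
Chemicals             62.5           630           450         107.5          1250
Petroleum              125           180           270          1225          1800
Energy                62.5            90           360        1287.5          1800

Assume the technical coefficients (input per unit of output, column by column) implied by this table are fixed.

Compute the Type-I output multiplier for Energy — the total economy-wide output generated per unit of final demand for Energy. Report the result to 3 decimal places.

Technical coefficients a_ij = z_ij / X_j:
  a_CC = 62.5/1250 = 0.05, a_PC = 125/1250 = 0.10, a_EC = 62.5/1250 = 0.05
  a_CP = 630/1800 = 0.35, a_PP = 180/1800 = 0.10, a_EP = 90/1800 = 0.05
  a_CE = 450/1800 = 0.25, a_PE = 270/1800 = 0.15, a_EE = 360/1800 = 0.20
I − A =
  [   0.95    -0.35    -0.25]
  [  -0.10     0.90    -0.15]
  [  -0.05    -0.05     0.80]
Cofactors of I−A, C_ij = (−1)^(i+j)·(minor ij) (rows/columns in the sector order above):
  C_11 = (0.90)(0.80) − (-0.15)(-0.05) = 0.7125
  C_12 = −[(-0.10)(0.80) − (-0.15)(-0.05)] = 0.0875
  C_13 = (-0.10)(-0.05) − (0.90)(-0.05) = 0.0500
  C_21 = −[(-0.35)(0.80) − (-0.25)(-0.05)] = 0.2925
  C_22 = (0.95)(0.80) − (-0.25)(-0.05) = 0.7475
  C_23 = −[(0.95)(-0.05) − (-0.35)(-0.05)] = 0.0650
  C_31 = (-0.35)(-0.15) − (-0.25)(0.90) = 0.2775
  C_32 = −[(0.95)(-0.15) − (-0.25)(-0.10)] = 0.1675
  C_33 = (0.95)(0.90) − (-0.35)(-0.10) = 0.8200
det(I−A) = Σ_j (I−A)_1j·C_1j = (0.95)(0.7125) + (-0.35)(0.0875) + (-0.25)(0.0500) = 0.63375
adj(I−A) = Cᵀ =
  [ 0.7125   0.2925   0.2775]
  [ 0.0875   0.7475   0.1675]
  [ 0.0500   0.0650   0.8200]
(I − A)⁻¹ = adj(I−A) / det(I−A) ≈
  [   1.1243     0.4615     0.4379]
  [   0.1381     1.1795     0.2643]
  [   0.0789     0.1026     1.2939]
The output multiplier for sector j is the column-j sum of the Leontief inverse (I − A)⁻¹ = adj(I−A) / det(I−A).
Column E of adj(I−A): (0.2775, 0.1675, 0.8200); det(I−A) = 0.63375.
m_E = (0.2775 + 0.1675 + 0.8200) / 0.63375 = 1.265 / 0.63375 ≈ 1.996.

m_E = 1.996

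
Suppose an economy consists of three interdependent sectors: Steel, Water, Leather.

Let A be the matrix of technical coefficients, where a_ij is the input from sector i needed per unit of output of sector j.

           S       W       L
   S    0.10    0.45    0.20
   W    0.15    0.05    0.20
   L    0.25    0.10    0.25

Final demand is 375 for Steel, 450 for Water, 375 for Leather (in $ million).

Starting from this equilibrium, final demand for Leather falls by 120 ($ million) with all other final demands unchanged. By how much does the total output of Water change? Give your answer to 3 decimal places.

Δx_W = -50.438

I − A =
  [   0.90    -0.45    -0.20]
  [  -0.15     0.95    -0.20]
  [  -0.25    -0.10     0.75]
Cofactors of I−A, C_ij = (−1)^(i+j)·(minor ij) (rows/columns in the sector order above):
  C_11 = (0.95)(0.75) − (-0.20)(-0.10) = 0.6925
  C_12 = −[(-0.15)(0.75) − (-0.20)(-0.25)] = 0.1625
  C_13 = (-0.15)(-0.10) − (0.95)(-0.25) = 0.2525
  C_21 = −[(-0.45)(0.75) − (-0.20)(-0.10)] = 0.3575
  C_22 = (0.90)(0.75) − (-0.20)(-0.25) = 0.6250
  C_23 = −[(0.90)(-0.10) − (-0.45)(-0.25)] = 0.2025
  C_31 = (-0.45)(-0.20) − (-0.20)(0.95) = 0.2800
  C_32 = −[(0.90)(-0.20) − (-0.20)(-0.15)] = 0.2100
  C_33 = (0.90)(0.95) − (-0.45)(-0.15) = 0.7875
det(I−A) = Σ_j (I−A)_1j·C_1j = (0.90)(0.6925) + (-0.45)(0.1625) + (-0.20)(0.2525) = 0.499625
adj(I−A) = Cᵀ =
  [ 0.6925   0.3575   0.2800]
  [ 0.1625   0.6250   0.2100]
  [ 0.2525   0.2025   0.7875]
(I − A)⁻¹ = adj(I−A) / det(I−A) ≈
  [   1.3860     0.7155     0.5604]
  [   0.3252     1.2509     0.4203]
  [   0.5054     0.4053     1.5762]
Δx = (I − A)⁻¹ Δd with Δd having -120 in the Leather component and 0 elsewhere.
So Δx_W = L_WL · (-120), where L_WL = adj(I−A)_WL / det(I−A) = 0.2100 / 0.499625.
Δx_W = 0.2100 × (-120) / 0.499625 = -25.20 / 0.499625 ≈ -50.438.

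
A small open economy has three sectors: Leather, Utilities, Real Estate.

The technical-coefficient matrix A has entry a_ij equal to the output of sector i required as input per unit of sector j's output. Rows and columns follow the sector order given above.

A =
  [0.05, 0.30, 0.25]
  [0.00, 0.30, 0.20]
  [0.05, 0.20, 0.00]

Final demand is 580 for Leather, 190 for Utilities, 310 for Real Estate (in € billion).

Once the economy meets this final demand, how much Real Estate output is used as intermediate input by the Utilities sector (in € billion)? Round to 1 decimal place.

z_RU = 78.9

I − A =
  [   0.95    -0.30    -0.25]
  [   0.00     0.70    -0.20]
  [  -0.05    -0.20     1.00]
Cofactors of I−A, C_ij = (−1)^(i+j)·(minor ij) (rows/columns in the sector order above):
  C_11 = (0.70)(1.00) − (-0.20)(-0.20) = 0.6600
  C_12 = −[(0.00)(1.00) − (-0.20)(-0.05)] = 0.0100
  C_13 = (0.00)(-0.20) − (0.70)(-0.05) = 0.0350
  C_21 = −[(-0.30)(1.00) − (-0.25)(-0.20)] = 0.3500
  C_22 = (0.95)(1.00) − (-0.25)(-0.05) = 0.9375
  C_23 = −[(0.95)(-0.20) − (-0.30)(-0.05)] = 0.2050
  C_31 = (-0.30)(-0.20) − (-0.25)(0.70) = 0.2350
  C_32 = −[(0.95)(-0.20) − (-0.25)(0.00)] = 0.1900
  C_33 = (0.95)(0.70) − (-0.30)(0.00) = 0.6650
det(I−A) = Σ_j (I−A)_1j·C_1j = (0.95)(0.6600) + (-0.30)(0.0100) + (-0.25)(0.0350) = 0.61525
adj(I−A) = Cᵀ =
  [ 0.6600   0.3500   0.2350]
  [ 0.0100   0.9375   0.1900]
  [ 0.0350   0.2050   0.6650]
(I − A)⁻¹ = adj(I−A) / det(I−A) ≈
  [   1.0727     0.5689     0.3820]
  [   0.0163     1.5238     0.3088]
  [   0.0569     0.3332     1.0809]
First solve x = (I − A)⁻¹ d = adj(I−A)·d / det(I−A); in particular x_U = (0.0100·580 + 0.9375·190 + 0.1900·310) / 0.61525 = 242.825 / 0.61525 ≈ 394.677.
Intermediate flow from R to U: z_RU = a_RU · x_U = 0.20 × 242.825 / 0.61525 = 48.565 / 0.61525 ≈ 78.9.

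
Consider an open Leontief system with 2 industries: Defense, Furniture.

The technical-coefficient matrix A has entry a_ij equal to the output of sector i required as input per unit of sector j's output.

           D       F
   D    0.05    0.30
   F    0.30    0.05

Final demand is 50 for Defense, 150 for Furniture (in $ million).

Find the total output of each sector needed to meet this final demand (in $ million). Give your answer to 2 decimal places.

I − A =
  [   0.95    -0.30]
  [  -0.30     0.95]
det(I−A) = (0.95)(0.95) − (-0.30)(-0.30) = 0.8125
adj(I−A) = [[0.95, 0.30], [0.30, 0.95]]
(I − A)⁻¹ = adj(I−A) / det(I−A) ≈
  [   1.1692     0.3692]
  [   0.3692     1.1692]
x = (I − A)⁻¹ d = adj(I−A)·d / det(I−A), with det(I−A) = 0.8125:
  x_D = (0.95·50 + 0.30·150) / 0.8125 = 92.50 / 0.8125 ≈ 113.85
  x_F = (0.30·50 + 0.95·150) / 0.8125 = 157.50 / 0.8125 ≈ 193.85

x_D = 113.85, x_F = 193.85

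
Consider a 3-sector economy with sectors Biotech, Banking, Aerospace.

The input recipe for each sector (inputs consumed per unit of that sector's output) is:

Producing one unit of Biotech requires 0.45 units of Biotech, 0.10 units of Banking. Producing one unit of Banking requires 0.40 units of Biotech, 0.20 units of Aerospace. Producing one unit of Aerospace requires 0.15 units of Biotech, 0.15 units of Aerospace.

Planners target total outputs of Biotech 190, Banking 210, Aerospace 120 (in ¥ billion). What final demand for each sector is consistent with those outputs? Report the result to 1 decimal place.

I − A =
  [   0.55    -0.40    -0.15]
  [  -0.10     1.00     0.00]
  [   0.00    -0.20     0.85]
d = (I − A) x:
  d_1 = (+0.55)·190 + (-0.40)·210 + (-0.15)·120 = 2.5
  d_2 = (-0.10)·190 + (+1.00)·210 + (+0.00)·120 = 191.0
  d_3 = (+0.00)·190 + (-0.20)·210 + (+0.85)·120 = 60.0

d_1 = 2.5, d_2 = 191.0, d_3 = 60.0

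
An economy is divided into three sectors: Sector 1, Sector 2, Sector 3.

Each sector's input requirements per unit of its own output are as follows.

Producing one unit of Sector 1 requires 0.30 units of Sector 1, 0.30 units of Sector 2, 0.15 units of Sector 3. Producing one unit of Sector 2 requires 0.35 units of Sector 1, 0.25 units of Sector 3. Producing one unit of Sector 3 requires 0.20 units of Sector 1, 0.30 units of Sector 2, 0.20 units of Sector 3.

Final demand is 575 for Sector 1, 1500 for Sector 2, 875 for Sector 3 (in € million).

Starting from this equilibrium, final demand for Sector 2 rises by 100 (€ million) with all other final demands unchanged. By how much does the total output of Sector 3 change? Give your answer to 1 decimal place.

Δx_3 = 62.7

I − A =
  [   0.70    -0.35    -0.20]
  [  -0.30     1.00    -0.30]
  [  -0.15    -0.25     0.80]
Cofactors of I−A, C_ij = (−1)^(i+j)·(minor ij) (rows/columns in the sector order above):
  C_11 = (1.00)(0.80) − (-0.30)(-0.25) = 0.7250
  C_12 = −[(-0.30)(0.80) − (-0.30)(-0.15)] = 0.2850
  C_13 = (-0.30)(-0.25) − (1.00)(-0.15) = 0.2250
  C_21 = −[(-0.35)(0.80) − (-0.20)(-0.25)] = 0.3300
  C_22 = (0.70)(0.80) − (-0.20)(-0.15) = 0.5300
  C_23 = −[(0.70)(-0.25) − (-0.35)(-0.15)] = 0.2275
  C_31 = (-0.35)(-0.30) − (-0.20)(1.00) = 0.3050
  C_32 = −[(0.70)(-0.30) − (-0.20)(-0.30)] = 0.2700
  C_33 = (0.70)(1.00) − (-0.35)(-0.30) = 0.5950
det(I−A) = Σ_j (I−A)_1j·C_1j = (0.70)(0.7250) + (-0.35)(0.2850) + (-0.20)(0.2250) = 0.36275
adj(I−A) = Cᵀ =
  [ 0.7250   0.3300   0.3050]
  [ 0.2850   0.5300   0.2700]
  [ 0.2250   0.2275   0.5950]
(I − A)⁻¹ = adj(I−A) / det(I−A) ≈
  [   1.9986     0.9097     0.8408]
  [   0.7857     1.4611     0.7443]
  [   0.6203     0.6272     1.6402]
Δx = (I − A)⁻¹ Δd with Δd having +100 in the Sector 2 component and 0 elsewhere.
So Δx_3 = L_32 · (+100), where L_32 = adj(I−A)_32 / det(I−A) = 0.2275 / 0.36275.
Δx_3 = 0.2275 × (+100) / 0.36275 = 22.75 / 0.36275 ≈ 62.7.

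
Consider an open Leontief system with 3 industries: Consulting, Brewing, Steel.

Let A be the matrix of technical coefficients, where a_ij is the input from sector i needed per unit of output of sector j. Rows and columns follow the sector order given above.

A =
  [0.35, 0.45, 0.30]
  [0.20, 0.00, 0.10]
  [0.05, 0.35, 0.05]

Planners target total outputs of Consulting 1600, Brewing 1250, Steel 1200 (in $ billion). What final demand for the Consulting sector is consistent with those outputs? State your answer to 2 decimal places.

d_1 = 117.50

I − A =
  [   0.65    -0.45    -0.30]
  [  -0.20     1.00    -0.10]
  [  -0.05    -0.35     0.95]
d = (I − A) x:
  d_1 = (+0.65)·1600 + (-0.45)·1250 + (-0.30)·1200 = 117.50
  d_2 = (-0.20)·1600 + (+1.00)·1250 + (-0.10)·1200 = 810.00
  d_3 = (-0.05)·1600 + (-0.35)·1250 + (+0.95)·1200 = 622.50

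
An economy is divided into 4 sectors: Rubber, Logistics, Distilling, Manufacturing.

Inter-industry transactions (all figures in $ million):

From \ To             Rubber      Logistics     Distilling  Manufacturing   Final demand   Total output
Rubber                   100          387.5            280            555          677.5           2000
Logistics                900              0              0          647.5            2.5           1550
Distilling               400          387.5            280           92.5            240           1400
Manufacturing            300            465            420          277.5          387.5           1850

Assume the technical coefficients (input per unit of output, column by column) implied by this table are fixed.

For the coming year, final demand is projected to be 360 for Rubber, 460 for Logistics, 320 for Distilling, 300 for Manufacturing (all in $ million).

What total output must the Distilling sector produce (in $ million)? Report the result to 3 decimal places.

Technical coefficients a_ij = z_ij / X_j:
  a_11 = 100/2000 = 0.05, a_21 = 900/2000 = 0.45, a_31 = 400/2000 = 0.20, a_41 = 300/2000 = 0.15
  a_12 = 387.5/1550 = 0.25, a_22 = 0/1550 = 0.00, a_32 = 387.5/1550 = 0.25, a_42 = 465/1550 = 0.30
  a_13 = 280/1400 = 0.20, a_23 = 0/1400 = 0.00, a_33 = 280/1400 = 0.20, a_43 = 420/1400 = 0.30
  a_14 = 555/1850 = 0.30, a_24 = 647.5/1850 = 0.35, a_34 = 92.5/1850 = 0.05, a_44 = 277.5/1850 = 0.15
I − A =
  [   0.95    -0.25    -0.20    -0.30]
  [  -0.45     1.00     0.00    -0.35]
  [  -0.20    -0.25     0.80    -0.05]
  [  -0.15    -0.30    -0.30     0.85]
Compute the cofactors C_ij = (−1)^(i+j)·(3×3 minor ij) of I−A; the adjugate is their transpose:
adj(I−A) = Cᵀ =
  [ 0.55475   0.30625   0.26525   0.33750]
  [ 0.36225   0.54225   0.22725   0.36450]
  [ 0.27200   0.26725   0.51350   0.23625]
  [ 0.32175   0.33975   0.30825   0.60750]
det(I−A) = Σ_j (I−A)_1j·C_1j = (0.95)(0.55475) + (-0.25)(0.36225) + (-0.20)(0.27200) + (-0.30)(0.32175) = 0.285525
(I − A)⁻¹ = adj(I−A) / det(I−A) ≈
  [   1.9429     1.0726     0.9290     1.1820]
  [   1.2687     1.8991     0.7959     1.2766]
  [   0.9526     0.9360     1.7984     0.8274]
  [   1.1269     1.1899     1.0796     2.1277]
x = (I − A)⁻¹ d = adj(I−A)·d / det(I−A), with det(I−A) = 0.285525:
  x_1 = (0.55475·360 + 0.30625·460 + 0.26525·320 + 0.33750·300) / 0.285525 = 526.715 / 0.285525 ≈ 1844.725
  x_2 = (0.36225·360 + 0.54225·460 + 0.22725·320 + 0.36450·300) / 0.285525 = 561.915 / 0.285525 ≈ 1968.006
  x_3 = (0.27200·360 + 0.26725·460 + 0.51350·320 + 0.23625·300) / 0.285525 = 456.05 / 0.285525 ≈ 1597.233
  x_4 = (0.32175·360 + 0.33975·460 + 0.30825·320 + 0.60750·300) / 0.285525 = 553.005 / 0.285525 ≈ 1936.801

x_3 = 1597.233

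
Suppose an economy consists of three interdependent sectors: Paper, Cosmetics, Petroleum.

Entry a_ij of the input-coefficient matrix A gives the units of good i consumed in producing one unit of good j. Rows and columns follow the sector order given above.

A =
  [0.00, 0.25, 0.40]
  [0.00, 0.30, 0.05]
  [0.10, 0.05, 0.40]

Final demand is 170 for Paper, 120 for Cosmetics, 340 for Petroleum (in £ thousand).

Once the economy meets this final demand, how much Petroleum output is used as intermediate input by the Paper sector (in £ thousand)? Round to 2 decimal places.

I − A =
  [   1.00    -0.25    -0.40]
  [   0.00     0.70    -0.05]
  [  -0.10    -0.05     0.60]
Cofactors of I−A, C_ij = (−1)^(i+j)·(minor ij) (rows/columns in the sector order above):
  C_11 = (0.70)(0.60) − (-0.05)(-0.05) = 0.4175
  C_12 = −[(0.00)(0.60) − (-0.05)(-0.10)] = 0.0050
  C_13 = (0.00)(-0.05) − (0.70)(-0.10) = 0.0700
  C_21 = −[(-0.25)(0.60) − (-0.40)(-0.05)] = 0.1700
  C_22 = (1.00)(0.60) − (-0.40)(-0.10) = 0.5600
  C_23 = −[(1.00)(-0.05) − (-0.25)(-0.10)] = 0.0750
  C_31 = (-0.25)(-0.05) − (-0.40)(0.70) = 0.2925
  C_32 = −[(1.00)(-0.05) − (-0.40)(0.00)] = 0.0500
  C_33 = (1.00)(0.70) − (-0.25)(0.00) = 0.7000
det(I−A) = Σ_j (I−A)_1j·C_1j = (1.00)(0.4175) + (-0.25)(0.0050) + (-0.40)(0.0700) = 0.38825
adj(I−A) = Cᵀ =
  [ 0.4175   0.1700   0.2925]
  [ 0.0050   0.5600   0.0500]
  [ 0.0700   0.0750   0.7000]
(I − A)⁻¹ = adj(I−A) / det(I−A) ≈
  [   1.0753     0.4379     0.7534]
  [   0.0129     1.4424     0.1288]
  [   0.1803     0.1932     1.8030]
First solve x = (I − A)⁻¹ d = adj(I−A)·d / det(I−A); in particular x_1 = (0.4175·170 + 0.1700·120 + 0.2925·340) / 0.38825 = 190.825 / 0.38825 ≈ 491.5003.
Intermediate flow from 3 to 1: z_31 = a_31 · x_1 = 0.10 × 190.825 / 0.38825 = 19.0825 / 0.38825 ≈ 49.15.

z_31 = 49.15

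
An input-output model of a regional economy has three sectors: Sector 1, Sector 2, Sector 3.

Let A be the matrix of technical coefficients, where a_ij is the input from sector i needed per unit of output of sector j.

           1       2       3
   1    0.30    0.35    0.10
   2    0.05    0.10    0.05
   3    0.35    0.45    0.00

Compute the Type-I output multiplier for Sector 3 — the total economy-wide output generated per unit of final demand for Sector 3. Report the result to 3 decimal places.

I − A =
  [   0.70    -0.35    -0.10]
  [  -0.05     0.90    -0.05]
  [  -0.35    -0.45     1.00]
Cofactors of I−A, C_ij = (−1)^(i+j)·(minor ij) (rows/columns in the sector order above):
  C_11 = (0.90)(1.00) − (-0.05)(-0.45) = 0.8775
  C_12 = −[(-0.05)(1.00) − (-0.05)(-0.35)] = 0.0675
  C_13 = (-0.05)(-0.45) − (0.90)(-0.35) = 0.3375
  C_21 = −[(-0.35)(1.00) − (-0.10)(-0.45)] = 0.3950
  C_22 = (0.70)(1.00) − (-0.10)(-0.35) = 0.6650
  C_23 = −[(0.70)(-0.45) − (-0.35)(-0.35)] = 0.4375
  C_31 = (-0.35)(-0.05) − (-0.10)(0.90) = 0.1075
  C_32 = −[(0.70)(-0.05) − (-0.10)(-0.05)] = 0.0400
  C_33 = (0.70)(0.90) − (-0.35)(-0.05) = 0.6125
det(I−A) = Σ_j (I−A)_1j·C_1j = (0.70)(0.8775) + (-0.35)(0.0675) + (-0.10)(0.3375) = 0.556875
adj(I−A) = Cᵀ =
  [ 0.8775   0.3950   0.1075]
  [ 0.0675   0.6650   0.0400]
  [ 0.3375   0.4375   0.6125]
(I − A)⁻¹ = adj(I−A) / det(I−A) ≈
  [   1.5758     0.7093     0.1930]
  [   0.1212     1.1942     0.0718]
  [   0.6061     0.7856     1.0999]
The output multiplier for sector j is the column-j sum of the Leontief inverse (I − A)⁻¹ = adj(I−A) / det(I−A).
Column 3 of adj(I−A): (0.1075, 0.0400, 0.6125); det(I−A) = 0.556875.
m_3 = (0.1075 + 0.0400 + 0.6125) / 0.556875 = 0.76 / 0.556875 ≈ 1.365.

m_3 = 1.365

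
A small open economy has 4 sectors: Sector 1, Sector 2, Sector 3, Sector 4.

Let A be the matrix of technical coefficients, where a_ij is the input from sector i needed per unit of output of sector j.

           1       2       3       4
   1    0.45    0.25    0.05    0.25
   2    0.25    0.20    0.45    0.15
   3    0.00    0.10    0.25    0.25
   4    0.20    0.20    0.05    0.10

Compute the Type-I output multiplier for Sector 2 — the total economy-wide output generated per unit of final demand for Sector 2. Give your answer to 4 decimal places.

m_2 = 4.9577

I − A =
  [   0.55    -0.25    -0.05    -0.25]
  [  -0.25     0.80    -0.45    -0.15]
  [   0.00    -0.10     0.75    -0.25]
  [  -0.20    -0.20    -0.05     0.90]
Compute the cofactors C_ij = (−1)^(i+j)·(3×3 minor ij) of I−A; the adjugate is their transpose:
adj(I−A) = Cᵀ =
  [ 0.443750   0.211375   0.170125   0.205750]
  [ 0.210625   0.324375   0.220250   0.173750]
  [ 0.078000   0.084500   0.263250   0.108875]
  [ 0.149750   0.123750   0.101375   0.257125]
det(I−A) = Σ_j (I−A)_1j·C_1j = (0.55)(0.443750) + (-0.25)(0.210625) + (-0.05)(0.078000) + (-0.25)(0.149750) = 0.15006875
(I − A)⁻¹ = adj(I−A) / det(I−A) ≈
  [   2.95698     1.40852     1.13365     1.37104]
  [   1.40352     2.16151     1.46766     1.15780]
  [   0.51976     0.56308     1.75420     0.72550]
  [   0.99788     0.82462     0.67552     1.71338]
The output multiplier for sector j is the column-j sum of the Leontief inverse (I − A)⁻¹ = adj(I−A) / det(I−A).
Column 2 of adj(I−A): (0.211375, 0.324375, 0.084500, 0.123750); det(I−A) = 0.15006875.
m_2 = (0.211375 + 0.324375 + 0.084500 + 0.123750) / 0.15006875 = 0.744 / 0.15006875 ≈ 4.9577.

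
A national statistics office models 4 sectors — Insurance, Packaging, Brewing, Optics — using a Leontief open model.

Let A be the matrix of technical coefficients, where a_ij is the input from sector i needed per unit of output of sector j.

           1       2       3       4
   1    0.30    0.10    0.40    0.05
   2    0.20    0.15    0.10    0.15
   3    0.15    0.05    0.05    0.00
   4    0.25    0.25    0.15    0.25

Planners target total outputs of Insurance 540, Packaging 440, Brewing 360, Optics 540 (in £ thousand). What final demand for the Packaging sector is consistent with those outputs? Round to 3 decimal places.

I − A =
  [   0.70    -0.10    -0.40    -0.05]
  [  -0.20     0.85    -0.10    -0.15]
  [  -0.15    -0.05     0.95     0.00]
  [  -0.25    -0.25    -0.15     0.75]
d = (I − A) x:
  d_1 = (+0.70)·540 + (-0.10)·440 + (-0.40)·360 + (-0.05)·540 = 163.000
  d_2 = (-0.20)·540 + (+0.85)·440 + (-0.10)·360 + (-0.15)·540 = 149.000
  d_3 = (-0.15)·540 + (-0.05)·440 + (+0.95)·360 + (+0.00)·540 = 239.000
  d_4 = (-0.25)·540 + (-0.25)·440 + (-0.15)·360 + (+0.75)·540 = 106.000

d_2 = 149.000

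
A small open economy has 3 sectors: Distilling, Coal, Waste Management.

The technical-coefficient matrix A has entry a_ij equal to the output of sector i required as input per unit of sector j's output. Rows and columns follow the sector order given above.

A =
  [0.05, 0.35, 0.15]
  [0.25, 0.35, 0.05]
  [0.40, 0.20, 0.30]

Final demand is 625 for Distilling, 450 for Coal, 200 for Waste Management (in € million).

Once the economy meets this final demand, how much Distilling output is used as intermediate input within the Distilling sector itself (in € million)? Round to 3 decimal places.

z_DD = 68.973

I − A =
  [   0.95    -0.35    -0.15]
  [  -0.25     0.65    -0.05]
  [  -0.40    -0.20     0.70]
Cofactors of I−A, C_ij = (−1)^(i+j)·(minor ij) (rows/columns in the sector order above):
  C_11 = (0.65)(0.70) − (-0.05)(-0.20) = 0.4450
  C_12 = −[(-0.25)(0.70) − (-0.05)(-0.40)] = 0.1950
  C_13 = (-0.25)(-0.20) − (0.65)(-0.40) = 0.3100
  C_21 = −[(-0.35)(0.70) − (-0.15)(-0.20)] = 0.2750
  C_22 = (0.95)(0.70) − (-0.15)(-0.40) = 0.6050
  C_23 = −[(0.95)(-0.20) − (-0.35)(-0.40)] = 0.3300
  C_31 = (-0.35)(-0.05) − (-0.15)(0.65) = 0.1150
  C_32 = −[(0.95)(-0.05) − (-0.15)(-0.25)] = 0.0850
  C_33 = (0.95)(0.65) − (-0.35)(-0.25) = 0.5300
det(I−A) = Σ_j (I−A)_1j·C_1j = (0.95)(0.4450) + (-0.35)(0.1950) + (-0.15)(0.3100) = 0.3080
adj(I−A) = Cᵀ =
  [ 0.4450   0.2750   0.1150]
  [ 0.1950   0.6050   0.0850]
  [ 0.3100   0.3300   0.5300]
(I − A)⁻¹ = adj(I−A) / det(I−A) ≈
  [   1.4448     0.8929     0.3734]
  [   0.6331     1.9643     0.2760]
  [   1.0065     1.0714     1.7208]
First solve x = (I − A)⁻¹ d = adj(I−A)·d / det(I−A); in particular x_D = (0.4450·625 + 0.2750·450 + 0.1150·200) / 0.3080 = 424.875 / 0.3080 ≈ 1379.46429.
Intermediate flow from D to D: z_DD = a_DD · x_D = 0.05 × 424.875 / 0.3080 = 21.24375 / 0.3080 ≈ 68.973.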